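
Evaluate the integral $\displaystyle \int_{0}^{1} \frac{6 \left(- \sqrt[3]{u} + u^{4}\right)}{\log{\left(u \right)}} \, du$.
$\log{\left(\frac{11390625}{4096} \right)}$

Replace the exponent $\frac{1}{3}$ by a parameter $a$: let $I(a) = \int_{0}^{1} \frac{6 \left(u^{4} - u^{a}\right)}{\log{\left(u \right)}} \, du$.

Since $\dfrac{\partial}{\partial a}\,u^{a} = u^{a} \ln u$, the $\ln u$ in the denominator cancels and
$$\frac{dI}{da} = \int_{0}^{1} -6 u^{a} \, du = -6 \left[\frac{u^{a+1}}{a+1}\right]_0^1 = - \frac{6}{a + 1}.$$

Integrating with respect to $a$ gives $I(a) = \log{\left(\frac{15625}{\left(a + 1\right)^{6}} \right)} + C$.

At $a = 4$ the integrand is identically $0$, so $I(4) = 0$. The closed form gives $0$, hence $C = 0$.

Setting $a = \frac{1}{3}$:
$$I = \log{\left(\frac{11390625}{4096} \right)}.$$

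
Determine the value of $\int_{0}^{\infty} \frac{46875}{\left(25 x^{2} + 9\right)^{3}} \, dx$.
$\frac{3125 \pi}{432}$

Recall the elementary integral
$$J(a) = \int_{0}^{\infty} \frac{3}{a^{2} + x^{2}} \, dx = \frac{3 \pi}{2 a}.$$

Differentiating under the integral sign with respect to $a$,
$$\frac{dJ}{da} = \int_{0}^{\infty} - \frac{6 a}{\left(a^{2} + x^{2}\right)^{2}} \, dx = - \frac{3 \pi}{2 a^{2}},$$
so $\int_{0}^{\infty} \frac{3}{\left(a^{2} + x^{2}\right)^{2}} \, dx = \frac{3 \pi}{4 a^{3}}$.

Repeating — each differentiation of $1/(x^2+a^2)^j$ produces $-2ja/(x^2+a^2)^{j+1}$ — and dividing through by $-2ja$ at each step yields, after $2$ differentiations in total,
$$\int_{0}^{\infty} \frac{3}{\left(a^{2} + x^{2}\right)^{3}} \, dx = \frac{9 \pi}{16 a^{5}}.$$

Setting $a = \frac{3}{5}$:
$$I = \frac{3125 \pi}{432}.$$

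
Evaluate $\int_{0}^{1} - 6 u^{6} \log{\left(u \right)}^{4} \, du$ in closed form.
$- \frac{144}{16807}$

Begin with the known integral
$$J(a) = \int_{0}^{1} - 6 u^{a} \, du = - \frac{6}{a + 1}.$$

Differentiating under the integral sign brings down a factor of $\ln u$:
$$\frac{dJ}{da} = \int_{0}^{1} - 6 u^{a} \log{\left(u \right)} \, du = \frac{6}{\left(a + 1\right)^{2}}.$$

Repeating $4$ times in total — each differentiation brings down another $\ln u$ — gives
$$\frac{d^{4}J}{da^{4}} = \int_{0}^{1} - 6 u^{a} \log{\left(u \right)}^{4} \, du = - \frac{144}{\left(a + 1\right)^{5}},$$
and the integrand here is exactly the target integrand, so $I = - \frac{144}{\left(a + 1\right)^{5}}$.

Setting $a = 6$:
$$I = - \frac{144}{16807}.$$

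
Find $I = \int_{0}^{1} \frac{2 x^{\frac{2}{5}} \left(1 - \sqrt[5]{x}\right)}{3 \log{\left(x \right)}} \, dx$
$\log{\left(\frac{7^{\frac{2}{3}}}{4} \right)}$

Consider the one-parameter family: let $I(a) = \int_{0}^{1} \frac{2 \left(- x^{\frac{3}{5}} + x^{a}\right)}{3 \log{\left(x \right)}} \, dx$.

Since $\dfrac{\partial}{\partial a}\,x^{a} = x^{a} \ln x$, the $\ln x$ in the denominator cancels and
$$\frac{dI}{da} = \int_{0}^{1} \frac{2}{3} x^{a} \, dx = \frac{2}{3} \left[\frac{x^{a+1}}{a+1}\right]_0^1 = \frac{2}{3 \left(a + 1\right)}.$$

Integrating with respect to $a$ gives $I(a) = \log{\left(\frac{5^{\frac{2}{3}} \left(a + 1\right)^{\frac{2}{3}}}{4} \right)} + C$.

At $a = \frac{3}{5}$ the integrand is identically $0$, so $I(\frac{3}{5}) = 0$. The closed form gives $0$, hence $C = 0$.

Setting $a = \frac{2}{5}$:
$$I = \log{\left(\frac{7^{\frac{2}{3}}}{4} \right)}.$$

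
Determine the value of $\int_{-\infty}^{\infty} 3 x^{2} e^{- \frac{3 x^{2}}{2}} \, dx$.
$\frac{\sqrt{6} \sqrt{\pi}}{3}$

Start from the elementary integral
$$J(a) = \int_{-\infty}^{\infty} 3 e^{- a x^{2}} \, dx = \frac{3 \sqrt{\pi}}{\sqrt{a}}.$$

Differentiating under the integral sign brings down a factor of $(-x^2)$:
$$\frac{dJ}{da} = \int_{-\infty}^{\infty} - 3 x^{2} e^{- a x^{2}} \, dx = - \frac{3 \sqrt{\pi}}{2 a^{\frac{3}{2}}}.$$

The integral on the left is $-I$, so $I = \frac{3 \sqrt{\pi}}{2 a^{\frac{3}{2}}}$.

Setting $a = \frac{3}{2}$:
$$I = \frac{\sqrt{6} \sqrt{\pi}}{3}.$$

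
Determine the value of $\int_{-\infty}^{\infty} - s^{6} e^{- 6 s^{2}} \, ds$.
$- \frac{5 \sqrt{6} \sqrt{\pi}}{3456}$

Consider the simpler parametrised integral
$$J(a) = \int_{-\infty}^{\infty} - e^{- a s^{2}} \, ds = - \frac{\sqrt{\pi}}{\sqrt{a}}.$$

Differentiating under the integral sign brings down a factor of $(-s^2)$:
$$\frac{dJ}{da} = \int_{-\infty}^{\infty} s^{2} e^{- a s^{2}} \, ds = \frac{\sqrt{\pi}}{2 a^{\frac{3}{2}}}.$$

Repeating $3$ times in total — each differentiation brings down another $(-s^2)$ — gives
$$\frac{d^{3}J}{da^{3}} = \int_{-\infty}^{\infty} s^{6} e^{- a s^{2}} \, ds = \frac{15 \sqrt{\pi}}{8 a^{\frac{7}{2}}},$$
and the integrand here is $(-1)^{3}$ times the target integrand, so $I = (-1)^{3}\,\frac{d^{3}J}{da^{3}} = - \frac{15 \sqrt{\pi}}{8 a^{\frac{7}{2}}}$.

Setting $a = 6$:
$$I = - \frac{5 \sqrt{6} \sqrt{\pi}}{3456}.$$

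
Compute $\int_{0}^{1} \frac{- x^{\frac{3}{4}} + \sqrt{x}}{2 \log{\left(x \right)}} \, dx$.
$\log{\left(\frac{\sqrt{42}}{7} \right)}$

Consider the one-parameter family: let $I(a) = \int_{0}^{1} \frac{- x^{\frac{3}{4}} + x^{a}}{2 \log{\left(x \right)}} \, dx$.

Since $\dfrac{\partial}{\partial a}\,x^{a} = x^{a} \ln x$, the $\ln x$ in the denominator cancels and
$$\frac{dI}{da} = \int_{0}^{1} \frac{1}{2} x^{a} \, dx = \frac{1}{2} \left[\frac{x^{a+1}}{a+1}\right]_0^1 = \frac{1}{2 \left(a + 1\right)}.$$

Integrating with respect to $a$ gives $I(a) = \frac{\log{\left(a + 1 \right)}}{2} - \frac{\log{\left(7 \right)}}{2} + \log{\left(2 \right)} + C$.

At $a = \frac{3}{4}$ the integrand is identically $0$, so $I(\frac{3}{4}) = 0$. The closed form gives $0$, hence $C = 0$.

Setting $a = \frac{1}{2}$:
$$I = \log{\left(\frac{\sqrt{42}}{7} \right)}.$$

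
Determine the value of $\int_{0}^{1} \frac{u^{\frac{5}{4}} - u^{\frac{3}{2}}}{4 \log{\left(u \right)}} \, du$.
$- \frac{\log{\left(10 \right)}}{4} + \frac{\log{\left(3 \right)}}{2}$

Introduce a parameter $a$ in the exponent: let $I(a) = \int_{0}^{1} \frac{- u^{\frac{3}{2}} + u^{a}}{4 \log{\left(u \right)}} \, du$.

Since $\dfrac{\partial}{\partial a}\,u^{a} = u^{a} \ln u$, the $\ln u$ in the denominator cancels and
$$\frac{dI}{da} = \int_{0}^{1} \frac{1}{4} u^{a} \, du = \frac{1}{4} \left[\frac{u^{a+1}}{a+1}\right]_0^1 = \frac{1}{4 \left(a + 1\right)}.$$

Integrating with respect to $a$ gives $I(a) = \frac{\log{\left(a + 1 \right)}}{4} - \frac{\log{\left(5 \right)}}{4} + \frac{\log{\left(2 \right)}}{4} + C$.

At $a = \frac{3}{2}$ the integrand is identically $0$, so $I(\frac{3}{2}) = 0$. The closed form gives $0$, hence $C = 0$.

Setting $a = \frac{5}{4}$:
$$I = - \frac{\log{\left(10 \right)}}{4} + \frac{\log{\left(3 \right)}}{2}.$$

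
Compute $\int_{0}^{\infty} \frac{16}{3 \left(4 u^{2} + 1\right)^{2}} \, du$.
$\frac{2 \pi}{3}$

Recall the elementary integral
$$J(a) = \int_{0}^{\infty} \frac{1}{3 \left(a^{2} + u^{2}\right)} \, du = \frac{\pi}{6 a}.$$

Differentiating under the integral sign with respect to $a$,
$$\frac{dJ}{da} = \int_{0}^{\infty} - \frac{2 a}{3 \left(a^{2} + u^{2}\right)^{2}} \, du = - \frac{\pi}{6 a^{2}},$$
so $\int_{0}^{\infty} \frac{1}{3 \left(a^{2} + u^{2}\right)^{2}} \, du = \frac{\pi}{12 a^{3}}$.

Setting $a = \frac{1}{2}$:
$$I = \frac{2 \pi}{3}.$$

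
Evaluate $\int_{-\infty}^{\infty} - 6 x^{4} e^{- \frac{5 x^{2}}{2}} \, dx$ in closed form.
$- \frac{18 \sqrt{10} \sqrt{\pi}}{125}$

Consider the simpler parametrised integral
$$J(a) = \int_{-\infty}^{\infty} - 6 e^{- a x^{2}} \, dx = - \frac{6 \sqrt{\pi}}{\sqrt{a}}.$$

Differentiating under the integral sign brings down a factor of $(-x^2)$:
$$\frac{dJ}{da} = \int_{-\infty}^{\infty} 6 x^{2} e^{- a x^{2}} \, dx = \frac{3 \sqrt{\pi}}{a^{\frac{3}{2}}}.$$

Repeating twice in total — each differentiation brings down another $(-x^2)$ — gives
$$\frac{d^{2}J}{da^{2}} = \int_{-\infty}^{\infty} - 6 x^{4} e^{- a x^{2}} \, dx = - \frac{9 \sqrt{\pi}}{2 a^{\frac{5}{2}}},$$
and the integrand here is exactly the target integrand, so $I = - \frac{9 \sqrt{\pi}}{2 a^{\frac{5}{2}}}$.

Setting $a = \frac{5}{2}$:
$$I = - \frac{18 \sqrt{10} \sqrt{\pi}}{125}.$$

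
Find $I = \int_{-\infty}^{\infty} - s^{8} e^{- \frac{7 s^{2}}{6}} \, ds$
$- \frac{1215 \sqrt{42} \sqrt{\pi}}{2401}$

Begin with the known integral
$$J(a) = \int_{-\infty}^{\infty} - e^{- a s^{2}} \, ds = - \frac{\sqrt{\pi}}{\sqrt{a}}.$$

Differentiating under the integral sign brings down a factor of $(-s^2)$:
$$\frac{dJ}{da} = \int_{-\infty}^{\infty} s^{2} e^{- a s^{2}} \, ds = \frac{\sqrt{\pi}}{2 a^{\frac{3}{2}}}.$$

Repeating $4$ times in total — each differentiation brings down another $(-s^2)$ — gives
$$\frac{d^{4}J}{da^{4}} = \int_{-\infty}^{\infty} - s^{8} e^{- a s^{2}} \, ds = - \frac{105 \sqrt{\pi}}{16 a^{\frac{9}{2}}},$$
and the integrand here is exactly the target integrand, so $I = - \frac{105 \sqrt{\pi}}{16 a^{\frac{9}{2}}}$.

Setting $a = \frac{7}{6}$:
$$I = - \frac{1215 \sqrt{42} \sqrt{\pi}}{2401}.$$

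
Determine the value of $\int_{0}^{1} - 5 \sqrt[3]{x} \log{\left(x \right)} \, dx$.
$\frac{45}{16}$

Consider the simpler parametrised integral
$$J(a) = \int_{0}^{1} - 5 x^{a} \, dx = - \frac{5}{a + 1}.$$

Differentiating under the integral sign brings down a factor of $\ln x$:
$$\frac{dJ}{da} = \int_{0}^{1} - 5 x^{a} \log{\left(x \right)} \, dx = \frac{5}{\left(a + 1\right)^{2}}.$$

The integral on the left is $I$, so $I = \frac{5}{\left(a + 1\right)^{2}}$.

Setting $a = \frac{1}{3}$:
$$I = \frac{45}{16}.$$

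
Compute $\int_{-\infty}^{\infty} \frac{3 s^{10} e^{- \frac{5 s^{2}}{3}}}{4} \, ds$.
$\frac{137781 \sqrt{15} \sqrt{\pi}}{400000}$

Consider the simpler parametrised integral
$$J(a) = \int_{-\infty}^{\infty} \frac{3 e^{- a s^{2}}}{4} \, ds = \frac{3 \sqrt{\pi}}{4 \sqrt{a}}.$$

Differentiating under the integral sign brings down a factor of $(-s^2)$:
$$\frac{dJ}{da} = \int_{-\infty}^{\infty} - \frac{3 s^{2} e^{- a s^{2}}}{4} \, ds = - \frac{3 \sqrt{\pi}}{8 a^{\frac{3}{2}}}.$$

Repeating $5$ times in total — each differentiation brings down another $(-s^2)$ — gives
$$\frac{d^{5}J}{da^{5}} = \int_{-\infty}^{\infty} - \frac{3 s^{10} e^{- a s^{2}}}{4} \, ds = - \frac{2835 \sqrt{\pi}}{128 a^{\frac{11}{2}}},$$
and the integrand here is $(-1)^{5}$ times the target integrand, so $I = (-1)^{5}\,\frac{d^{5}J}{da^{5}} = \frac{2835 \sqrt{\pi}}{128 a^{\frac{11}{2}}}$.

Setting $a = \frac{5}{3}$:
$$I = \frac{137781 \sqrt{15} \sqrt{\pi}}{400000}.$$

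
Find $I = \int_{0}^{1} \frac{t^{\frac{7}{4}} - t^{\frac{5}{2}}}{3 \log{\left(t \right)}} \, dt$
$- \frac{\log{\left(1694 \right)}}{3} + \log{\left(11 \right)}$

Introduce a parameter $a$ in the exponent: let $I(a) = \int_{0}^{1} \frac{t^{\frac{7}{4}} - t^{a}}{3 \log{\left(t \right)}} \, dt$.

Since $\dfrac{\partial}{\partial a}\,t^{a} = t^{a} \ln t$, the $\ln t$ in the denominator cancels and
$$\frac{dI}{da} = \int_{0}^{1} - \frac{1}{3} t^{a} \, dt = - \frac{1}{3} \left[\frac{t^{a+1}}{a+1}\right]_0^1 = - \frac{1}{3 a + 3}.$$

Integrating with respect to $a$ gives $I(a) = - \log{\left(\frac{22^{\frac{2}{3}} \sqrt[3]{a + 1}}{11} \right)} + C$.

At $a = \frac{7}{4}$ the integrand is identically $0$, so $I(\frac{7}{4}) = 0$. The closed form gives $0$, hence $C = 0$.

Setting $a = \frac{5}{2}$:
$$I = - \frac{\log{\left(1694 \right)}}{3} + \log{\left(11 \right)}.$$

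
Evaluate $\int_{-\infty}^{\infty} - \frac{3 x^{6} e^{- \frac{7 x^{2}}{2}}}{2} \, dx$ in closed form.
$- \frac{45 \sqrt{14} \sqrt{\pi}}{4802}$

Start from the elementary integral
$$J(a) = \int_{-\infty}^{\infty} - \frac{3 e^{- a x^{2}}}{2} \, dx = - \frac{3 \sqrt{\pi}}{2 \sqrt{a}}.$$

Differentiating under the integral sign brings down a factor of $(-x^2)$:
$$\frac{dJ}{da} = \int_{-\infty}^{\infty} \frac{3 x^{2} e^{- a x^{2}}}{2} \, dx = \frac{3 \sqrt{\pi}}{4 a^{\frac{3}{2}}}.$$

Repeating $3$ times in total — each differentiation brings down another $(-x^2)$ — gives
$$\frac{d^{3}J}{da^{3}} = \int_{-\infty}^{\infty} \frac{3 x^{6} e^{- a x^{2}}}{2} \, dx = \frac{45 \sqrt{\pi}}{16 a^{\frac{7}{2}}},$$
and the integrand here is $(-1)^{3}$ times the target integrand, so $I = (-1)^{3}\,\frac{d^{3}J}{da^{3}} = - \frac{45 \sqrt{\pi}}{16 a^{\frac{7}{2}}}$.

Setting $a = \frac{7}{2}$:
$$I = - \frac{45 \sqrt{14} \sqrt{\pi}}{4802}.$$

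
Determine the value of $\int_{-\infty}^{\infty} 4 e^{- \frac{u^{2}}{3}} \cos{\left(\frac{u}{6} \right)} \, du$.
$\frac{4 \sqrt{3} \sqrt{\pi}}{e^{\frac{1}{48}}}$

Let $b$ denote the cosine frequency and define $I(b) = \int_{-\infty}^{\infty} 4 e^{- \frac{u^{2}}{3}} \cos{\left(b u \right)} \, du$.

Differentiating under the integral sign,
$$I'(b) = \int_{-\infty}^{\infty} - 4 u e^{- \frac{u^{2}}{3}} \sin{\left(b u \right)} \, du.$$

Integrate $\int_{-\infty}^{\infty} u \sin(b u)\, e^{- \frac{u^{2}}{3}}\, du$ by parts with $w = \sin(b u)$ and $dv = u\, e^{- \frac{u^{2}}{3}}\, du$, giving $v = - \frac{3 e^{- \frac{u^{2}}{3}}}{2}$. The boundary term vanishes and
$$\int_{-\infty}^{\infty} u \sin(b u)\, e^{- \frac{u^{2}}{3}}\, du = \frac{3 b}{2} \int_{-\infty}^{\infty} \cos(b u)\, e^{- \frac{u^{2}}{3}}\, du,$$
so $I'(b) = - \frac{3 b}{2}\, I(b)$.

This is a separable first-order ODE; solving with the initial condition $I(0) = \int_{-\infty}^{\infty} 4 e^{- \frac{u^{2}}{3}}\,du = 4 \sqrt{3} \sqrt{\pi}$ gives
$$I(b) = 4 \sqrt{3} \sqrt{\pi} e^{- \frac{3 b^{2}}{4}}.$$

Setting $b = \frac{1}{6}$:
$$I = \frac{4 \sqrt{3} \sqrt{\pi}}{e^{\frac{1}{48}}}.$$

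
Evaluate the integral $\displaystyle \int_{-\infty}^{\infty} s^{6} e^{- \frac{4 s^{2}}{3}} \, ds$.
$\frac{405 \sqrt{3} \sqrt{\pi}}{1024}$

Consider the simpler parametrised integral
$$J(a) = \int_{-\infty}^{\infty} e^{- a s^{2}} \, ds = \frac{\sqrt{\pi}}{\sqrt{a}}.$$

Differentiating under the integral sign brings down a factor of $(-s^2)$:
$$\frac{dJ}{da} = \int_{-\infty}^{\infty} - s^{2} e^{- a s^{2}} \, ds = - \frac{\sqrt{\pi}}{2 a^{\frac{3}{2}}}.$$

Repeating $3$ times in total — each differentiation brings down another $(-s^2)$ — gives
$$\frac{d^{3}J}{da^{3}} = \int_{-\infty}^{\infty} - s^{6} e^{- a s^{2}} \, ds = - \frac{15 \sqrt{\pi}}{8 a^{\frac{7}{2}}},$$
and the integrand here is $(-1)^{3}$ times the target integrand, so $I = (-1)^{3}\,\frac{d^{3}J}{da^{3}} = \frac{15 \sqrt{\pi}}{8 a^{\frac{7}{2}}}$.

Setting $a = \frac{4}{3}$:
$$I = \frac{405 \sqrt{3} \sqrt{\pi}}{1024}.$$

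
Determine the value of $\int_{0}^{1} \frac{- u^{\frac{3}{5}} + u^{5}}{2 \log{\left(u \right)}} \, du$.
$\log{\left(\frac{\sqrt{15}}{2} \right)}$

Introduce a parameter $a$ in the exponent: let $I(a) = \int_{0}^{1} \frac{u^{5} - u^{a}}{2 \log{\left(u \right)}} \, du$.

Since $\dfrac{\partial}{\partial a}\,u^{a} = u^{a} \ln u$, the $\ln u$ in the denominator cancels and
$$\frac{dI}{da} = \int_{0}^{1} - \frac{1}{2} u^{a} \, du = - \frac{1}{2} \left[\frac{u^{a+1}}{a+1}\right]_0^1 = - \frac{1}{2 a + 2}.$$

Integrating with respect to $a$ gives $I(a) = - \frac{\log{\left(a + 1 \right)}}{2} + \frac{\log{\left(6 \right)}}{2} + C$.

At $a = 5$ the integrand is identically $0$, so $I(5) = 0$. The closed form gives $0$, hence $C = 0$.

Setting $a = \frac{3}{5}$:
$$I = \log{\left(\frac{\sqrt{15}}{2} \right)}.$$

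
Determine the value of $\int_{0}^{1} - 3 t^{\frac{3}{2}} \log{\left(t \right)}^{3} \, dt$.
$\frac{288}{625}$

Consider the simpler parametrised integral
$$J(a) = \int_{0}^{1} - 3 t^{a} \, dt = - \frac{3}{a + 1}.$$

Differentiating under the integral sign brings down a factor of $\ln t$:
$$\frac{dJ}{da} = \int_{0}^{1} - 3 t^{a} \log{\left(t \right)} \, dt = \frac{3}{\left(a + 1\right)^{2}}.$$

Repeating $3$ times in total — each differentiation brings down another $\ln t$ — gives
$$\frac{d^{3}J}{da^{3}} = \int_{0}^{1} - 3 t^{a} \log{\left(t \right)}^{3} \, dt = \frac{18}{\left(a + 1\right)^{4}},$$
and the integrand here is exactly the target integrand, so $I = \frac{18}{\left(a + 1\right)^{4}}$.

Setting $a = \frac{3}{2}$:
$$I = \frac{288}{625}.$$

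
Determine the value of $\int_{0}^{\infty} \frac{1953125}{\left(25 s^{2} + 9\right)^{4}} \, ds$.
$\frac{1953125 \pi}{69984}$

Recall the elementary integral
$$J(a) = \int_{0}^{\infty} \frac{5}{a^{2} + s^{2}} \, ds = \frac{5 \pi}{2 a}.$$

Differentiating under the integral sign with respect to $a$,
$$\frac{dJ}{da} = \int_{0}^{\infty} - \frac{10 a}{\left(a^{2} + s^{2}\right)^{2}} \, ds = - \frac{5 \pi}{2 a^{2}},$$
so $\int_{0}^{\infty} \frac{5}{\left(a^{2} + s^{2}\right)^{2}} \, ds = \frac{5 \pi}{4 a^{3}}$.

Repeating — each differentiation of $1/(s^2+a^2)^j$ produces $-2ja/(s^2+a^2)^{j+1}$ — and dividing through by $-2ja$ at each step yields, after $3$ differentiations in total,
$$\int_{0}^{\infty} \frac{5}{\left(a^{2} + s^{2}\right)^{4}} \, ds = \frac{25 \pi}{32 a^{7}}.$$

Setting $a = \frac{3}{5}$:
$$I = \frac{1953125 \pi}{69984}.$$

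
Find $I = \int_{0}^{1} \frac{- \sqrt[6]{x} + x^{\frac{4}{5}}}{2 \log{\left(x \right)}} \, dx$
$\log{\left(\frac{3 \sqrt{210}}{35} \right)}$

Introduce a parameter $a$ in the exponent: let $I(a) = \int_{0}^{1} \frac{- \sqrt[6]{x} + x^{a}}{2 \log{\left(x \right)}} \, dx$.

Since $\dfrac{\partial}{\partial a}\,x^{a} = x^{a} \ln x$, the $\ln x$ in the denominator cancels and
$$\frac{dI}{da} = \int_{0}^{1} \frac{1}{2} x^{a} \, dx = \frac{1}{2} \left[\frac{x^{a+1}}{a+1}\right]_0^1 = \frac{1}{2 \left(a + 1\right)}.$$

Integrating with respect to $a$ gives $I(a) = \log{\left(\frac{\sqrt{42} \sqrt{a + 1}}{7} \right)} + C$.

At $a = \frac{1}{6}$ the integrand is identically $0$, so $I(\frac{1}{6}) = 0$. The closed form gives $0$, hence $C = 0$.

Setting $a = \frac{4}{5}$:
$$I = \log{\left(\frac{3 \sqrt{210}}{35} \right)}.$$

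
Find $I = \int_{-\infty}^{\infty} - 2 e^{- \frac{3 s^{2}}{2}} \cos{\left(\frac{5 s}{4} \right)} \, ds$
$- \frac{2 \sqrt{6} \sqrt{\pi}}{3 e^{\frac{25}{96}}}$

Let $b$ denote the cosine frequency and define $I(b) = \int_{-\infty}^{\infty} - 2 e^{- \frac{3 s^{2}}{2}} \cos{\left(b s \right)} \, ds$.

Differentiating under the integral sign,
$$I'(b) = \int_{-\infty}^{\infty} 2 s e^{- \frac{3 s^{2}}{2}} \sin{\left(b s \right)} \, ds.$$

Integrate $\int_{-\infty}^{\infty} s \sin(b s)\, e^{- \frac{3 s^{2}}{2}}\, ds$ by parts with $u = \sin(b s)$ and $dv = s\, e^{- \frac{3 s^{2}}{2}}\, ds$, giving $v = - \frac{e^{- \frac{3 s^{2}}{2}}}{3}$. The boundary term vanishes and
$$\int_{-\infty}^{\infty} s \sin(b s)\, e^{- \frac{3 s^{2}}{2}}\, ds = \frac{b}{3} \int_{-\infty}^{\infty} \cos(b s)\, e^{- \frac{3 s^{2}}{2}}\, ds,$$
so $I'(b) = - \frac{b}{3}\, I(b)$.

This is a separable first-order ODE; solving with the initial condition $I(0) = \int_{-\infty}^{\infty} - 2 e^{- \frac{3 s^{2}}{2}}\,ds = - \frac{2 \sqrt{6} \sqrt{\pi}}{3}$ gives
$$I(b) = - \frac{2 \sqrt{6} \sqrt{\pi} e^{- \frac{b^{2}}{6}}}{3}.$$

Setting $b = \frac{5}{4}$:
$$I = - \frac{2 \sqrt{6} \sqrt{\pi}}{3 e^{\frac{25}{96}}}.$$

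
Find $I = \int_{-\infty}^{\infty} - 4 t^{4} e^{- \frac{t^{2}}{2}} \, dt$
$- 12 \sqrt{2} \sqrt{\pi}$

Consider the simpler parametrised integral
$$J(a) = \int_{-\infty}^{\infty} - 4 e^{- a t^{2}} \, dt = - \frac{4 \sqrt{\pi}}{\sqrt{a}}.$$

Differentiating under the integral sign brings down a factor of $(-t^2)$:
$$\frac{dJ}{da} = \int_{-\infty}^{\infty} 4 t^{2} e^{- a t^{2}} \, dt = \frac{2 \sqrt{\pi}}{a^{\frac{3}{2}}}.$$

Repeating twice in total — each differentiation brings down another $(-t^2)$ — gives
$$\frac{d^{2}J}{da^{2}} = \int_{-\infty}^{\infty} - 4 t^{4} e^{- a t^{2}} \, dt = - \frac{3 \sqrt{\pi}}{a^{\frac{5}{2}}},$$
and the integrand here is exactly the target integrand, so $I = - \frac{3 \sqrt{\pi}}{a^{\frac{5}{2}}}$.

Setting $a = \frac{1}{2}$:
$$I = - 12 \sqrt{2} \sqrt{\pi}.$$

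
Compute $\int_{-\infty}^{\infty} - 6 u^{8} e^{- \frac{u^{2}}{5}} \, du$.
$- \frac{196875 \sqrt{5} \sqrt{\pi}}{8}$

Consider the simpler parametrised integral
$$J(a) = \int_{-\infty}^{\infty} - 6 e^{- a u^{2}} \, du = - \frac{6 \sqrt{\pi}}{\sqrt{a}}.$$

Differentiating under the integral sign brings down a factor of $(-u^2)$:
$$\frac{dJ}{da} = \int_{-\infty}^{\infty} 6 u^{2} e^{- a u^{2}} \, du = \frac{3 \sqrt{\pi}}{a^{\frac{3}{2}}}.$$

Repeating $4$ times in total — each differentiation brings down another $(-u^2)$ — gives
$$\frac{d^{4}J}{da^{4}} = \int_{-\infty}^{\infty} - 6 u^{8} e^{- a u^{2}} \, du = - \frac{315 \sqrt{\pi}}{8 a^{\frac{9}{2}}},$$
and the integrand here is exactly the target integrand, so $I = - \frac{315 \sqrt{\pi}}{8 a^{\frac{9}{2}}}$.

Setting $a = \frac{1}{5}$:
$$I = - \frac{196875 \sqrt{5} \sqrt{\pi}}{8}.$$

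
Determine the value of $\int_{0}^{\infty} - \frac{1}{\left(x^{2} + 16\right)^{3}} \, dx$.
$- \frac{3 \pi}{16384}$

Recall the elementary integral
$$J(a) = \int_{0}^{\infty} - \frac{1}{a^{2} + x^{2}} \, dx = - \frac{\pi}{2 a}.$$

Differentiating under the integral sign with respect to $a$,
$$\frac{dJ}{da} = \int_{0}^{\infty} \frac{2 a}{\left(a^{2} + x^{2}\right)^{2}} \, dx = \frac{\pi}{2 a^{2}},$$
so $\int_{0}^{\infty} - \frac{1}{\left(a^{2} + x^{2}\right)^{2}} \, dx = - \frac{\pi}{4 a^{3}}$.

Repeating — each differentiation of $1/(x^2+a^2)^j$ produces $-2ja/(x^2+a^2)^{j+1}$ — and dividing through by $-2ja$ at each step yields, after $2$ differentiations in total,
$$\int_{0}^{\infty} - \frac{1}{\left(a^{2} + x^{2}\right)^{3}} \, dx = - \frac{3 \pi}{16 a^{5}}.$$

Setting $a = 4$:
$$I = - \frac{3 \pi}{16384}.$$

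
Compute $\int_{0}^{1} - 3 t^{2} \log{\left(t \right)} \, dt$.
$\frac{1}{3}$

Start from the elementary integral
$$J(a) = \int_{0}^{1} - 3 t^{a} \, dt = - \frac{3}{a + 1}.$$

Differentiating under the integral sign brings down a factor of $\ln t$:
$$\frac{dJ}{da} = \int_{0}^{1} - 3 t^{a} \log{\left(t \right)} \, dt = \frac{3}{\left(a + 1\right)^{2}}.$$

The integral on the left is $I$, so $I = \frac{3}{\left(a + 1\right)^{2}}$.

Setting $a = 2$:
$$I = \frac{1}{3}.$$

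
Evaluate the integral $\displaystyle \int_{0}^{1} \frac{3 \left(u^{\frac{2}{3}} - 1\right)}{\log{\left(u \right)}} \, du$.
$\log{\left(\frac{125}{27} \right)}$

Introduce a parameter $a$ in the exponent: let $I(a) = \int_{0}^{1} \frac{3 \left(u^{a} - 1\right)}{\log{\left(u \right)}} \, du$.

Since $\dfrac{\partial}{\partial a}\,u^{a} = u^{a} \ln u$, the $\ln u$ in the denominator cancels and
$$\frac{dI}{da} = \int_{0}^{1} 3 u^{a} \, du = 3 \left[\frac{u^{a+1}}{a+1}\right]_0^1 = \frac{3}{a + 1}.$$

Integrating with respect to $a$ gives $I(a) = 3 \log{\left(a + 1 \right)} + C$.

At $a = 0$ the integrand is identically $0$, so $I(0) = 0$. The closed form gives $0$, hence $C = 0$.

Setting $a = \frac{2}{3}$:
$$I = \log{\left(\frac{125}{27} \right)}.$$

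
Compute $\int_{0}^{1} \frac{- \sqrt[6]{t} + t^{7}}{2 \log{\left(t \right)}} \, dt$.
$\log{\left(\frac{4 \sqrt{21}}{7} \right)}$

Replace the exponent $\frac{1}{6}$ by a parameter $a$: let $I(a) = \int_{0}^{1} \frac{t^{7} - t^{a}}{2 \log{\left(t \right)}} \, dt$.

Since $\dfrac{\partial}{\partial a}\,t^{a} = t^{a} \ln t$, the $\ln t$ in the denominator cancels and
$$\frac{dI}{da} = \int_{0}^{1} - \frac{1}{2} t^{a} \, dt = - \frac{1}{2} \left[\frac{t^{a+1}}{a+1}\right]_0^1 = - \frac{1}{2 a + 2}.$$

Integrating with respect to $a$ gives $I(a) = - \frac{\log{\left(a + 1 \right)}}{2} + \frac{3 \log{\left(2 \right)}}{2} + C$.

At $a = 7$ the integrand is identically $0$, so $I(7) = 0$. The closed form gives $0$, hence $C = 0$.

Setting $a = \frac{1}{6}$:
$$I = \log{\left(\frac{4 \sqrt{21}}{7} \right)}.$$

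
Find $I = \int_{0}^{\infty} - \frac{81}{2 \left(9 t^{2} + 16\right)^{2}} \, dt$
$- \frac{27 \pi}{512}$

Start from the standard arctangent integral
$$J(a) = \int_{0}^{\infty} - \frac{1}{2 \left(a^{2} + t^{2}\right)} \, dt = - \frac{\pi}{4 a}.$$

Differentiating under the integral sign with respect to $a$,
$$\frac{dJ}{da} = \int_{0}^{\infty} \frac{a}{\left(a^{2} + t^{2}\right)^{2}} \, dt = \frac{\pi}{4 a^{2}},$$
so $\int_{0}^{\infty} - \frac{1}{2 \left(a^{2} + t^{2}\right)^{2}} \, dt = - \frac{\pi}{8 a^{3}}$.

Setting $a = \frac{4}{3}$:
$$I = - \frac{27 \pi}{512}.$$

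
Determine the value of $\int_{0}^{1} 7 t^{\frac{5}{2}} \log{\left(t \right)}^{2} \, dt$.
$\frac{16}{49}$

Consider the simpler parametrised integral
$$J(a) = \int_{0}^{1} 7 t^{a} \, dt = \frac{7}{a + 1}.$$

Differentiating under the integral sign brings down a factor of $\ln t$:
$$\frac{dJ}{da} = \int_{0}^{1} 7 t^{a} \log{\left(t \right)} \, dt = - \frac{7}{\left(a + 1\right)^{2}}.$$

Repeating twice in total — each differentiation brings down another $\ln t$ — gives
$$\frac{d^{2}J}{da^{2}} = \int_{0}^{1} 7 t^{a} \log{\left(t \right)}^{2} \, dt = \frac{14}{\left(a + 1\right)^{3}},$$
and the integrand here is exactly the target integrand, so $I = \frac{14}{\left(a + 1\right)^{3}}$.

Setting $a = \frac{5}{2}$:
$$I = \frac{16}{49}.$$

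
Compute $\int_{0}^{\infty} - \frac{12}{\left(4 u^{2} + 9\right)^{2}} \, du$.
$- \frac{\pi}{18}$

Start from the standard arctangent integral
$$J(a) = \int_{0}^{\infty} - \frac{3}{4 \left(a^{2} + u^{2}\right)} \, du = - \frac{3 \pi}{8 a}.$$

Differentiating under the integral sign with respect to $a$,
$$\frac{dJ}{da} = \int_{0}^{\infty} \frac{3 a}{2 \left(a^{2} + u^{2}\right)^{2}} \, du = \frac{3 \pi}{8 a^{2}},$$
so $\int_{0}^{\infty} - \frac{3}{4 \left(a^{2} + u^{2}\right)^{2}} \, du = - \frac{3 \pi}{16 a^{3}}$.

Setting $a = \frac{3}{2}$:
$$I = - \frac{\pi}{18}.$$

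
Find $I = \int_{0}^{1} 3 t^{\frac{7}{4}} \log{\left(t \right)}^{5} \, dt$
$- \frac{1474560}{1771561}$

Begin with the known integral
$$J(a) = \int_{0}^{1} 3 t^{a} \, dt = \frac{3}{a + 1}.$$

Differentiating under the integral sign brings down a factor of $\ln t$:
$$\frac{dJ}{da} = \int_{0}^{1} 3 t^{a} \log{\left(t \right)} \, dt = - \frac{3}{\left(a + 1\right)^{2}}.$$

Repeating $5$ times in total — each differentiation brings down another $\ln t$ — gives
$$\frac{d^{5}J}{da^{5}} = \int_{0}^{1} 3 t^{a} \log{\left(t \right)}^{5} \, dt = - \frac{360}{\left(a + 1\right)^{6}},$$
and the integrand here is exactly the target integrand, so $I = - \frac{360}{\left(a + 1\right)^{6}}$.

Setting $a = \frac{7}{4}$:
$$I = - \frac{1474560}{1771561}.$$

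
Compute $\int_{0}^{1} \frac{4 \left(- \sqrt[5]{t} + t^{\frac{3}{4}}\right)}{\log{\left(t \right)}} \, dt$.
$\log{\left(\frac{1500625}{331776} \right)}$

Replace the exponent $\frac{3}{4}$ by a parameter $a$: let $I(a) = \int_{0}^{1} \frac{4 \left(- \sqrt[5]{t} + t^{a}\right)}{\log{\left(t \right)}} \, dt$.

Since $\dfrac{\partial}{\partial a}\,t^{a} = t^{a} \ln t$, the $\ln t$ in the denominator cancels and
$$\frac{dI}{da} = \int_{0}^{1} 4 t^{a} \, dt = 4 \left[\frac{t^{a+1}}{a+1}\right]_0^1 = \frac{4}{a + 1}.$$

Integrating with respect to $a$ gives $I(a) = \log{\left(\frac{625 \left(a + 1\right)^{4}}{1296} \right)} + C$.

At $a = \frac{1}{5}$ the integrand is identically $0$, so $I(\frac{1}{5}) = 0$. The closed form gives $0$, hence $C = 0$.

Setting $a = \frac{3}{4}$:
$$I = \log{\left(\frac{1500625}{331776} \right)}.$$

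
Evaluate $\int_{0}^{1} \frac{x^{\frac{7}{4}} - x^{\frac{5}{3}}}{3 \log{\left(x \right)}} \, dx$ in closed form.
$- \log{\left(\frac{2 \cdot 66^{\frac{2}{3}}}{33} \right)}$

Replace the exponent $\frac{5}{3}$ by a parameter $a$: let $I(a) = \int_{0}^{1} \frac{x^{\frac{7}{4}} - x^{a}}{3 \log{\left(x \right)}} \, dx$.

Since $\dfrac{\partial}{\partial a}\,x^{a} = x^{a} \ln x$, the $\ln x$ in the denominator cancels and
$$\frac{dI}{da} = \int_{0}^{1} - \frac{1}{3} x^{a} \, dx = - \frac{1}{3} \left[\frac{x^{a+1}}{a+1}\right]_0^1 = - \frac{1}{3 a + 3}.$$

Integrating with respect to $a$ gives $I(a) = - \log{\left(\frac{22^{\frac{2}{3}} \sqrt[3]{a + 1}}{11} \right)} + C$.

At $a = \frac{7}{4}$ the integrand is identically $0$, so $I(\frac{7}{4}) = 0$. The closed form gives $0$, hence $C = 0$.

Setting $a = \frac{5}{3}$:
$$I = - \log{\left(\frac{2 \cdot 66^{\frac{2}{3}}}{33} \right)}.$$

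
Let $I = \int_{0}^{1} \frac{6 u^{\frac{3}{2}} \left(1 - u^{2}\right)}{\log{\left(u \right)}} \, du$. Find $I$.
$- \log{\left(\frac{531441}{15625} \right)}$

Introduce a parameter $a$ in the exponent: let $I(a) = \int_{0}^{1} \frac{6 \left(u^{\frac{3}{2}} - u^{a}\right)}{\log{\left(u \right)}} \, du$.

Since $\dfrac{\partial}{\partial a}\,u^{a} = u^{a} \ln u$, the $\ln u$ in the denominator cancels and
$$\frac{dI}{da} = \int_{0}^{1} -6 u^{a} \, du = -6 \left[\frac{u^{a+1}}{a+1}\right]_0^1 = - \frac{6}{a + 1}.$$

Integrating with respect to $a$ gives $I(a) = - \log{\left(\frac{64 \left(a + 1\right)^{6}}{15625} \right)} + C$.

At $a = \frac{3}{2}$ the integrand is identically $0$, so $I(\frac{3}{2}) = 0$. The closed form gives $0$, hence $C = 0$.

Setting $a = \frac{7}{2}$:
$$I = - \log{\left(\frac{531441}{15625} \right)}.$$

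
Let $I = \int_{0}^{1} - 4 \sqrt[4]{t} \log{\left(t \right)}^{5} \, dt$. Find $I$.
$\frac{393216}{3125}$

Begin with the known integral
$$J(a) = \int_{0}^{1} - 4 t^{a} \, dt = - \frac{4}{a + 1}.$$

Differentiating under the integral sign brings down a factor of $\ln t$:
$$\frac{dJ}{da} = \int_{0}^{1} - 4 t^{a} \log{\left(t \right)} \, dt = \frac{4}{\left(a + 1\right)^{2}}.$$

Repeating $5$ times in total — each differentiation brings down another $\ln t$ — gives
$$\frac{d^{5}J}{da^{5}} = \int_{0}^{1} - 4 t^{a} \log{\left(t \right)}^{5} \, dt = \frac{480}{\left(a + 1\right)^{6}},$$
and the integrand here is exactly the target integrand, so $I = \frac{480}{\left(a + 1\right)^{6}}$.

Setting $a = \frac{1}{4}$:
$$I = \frac{393216}{3125}.$$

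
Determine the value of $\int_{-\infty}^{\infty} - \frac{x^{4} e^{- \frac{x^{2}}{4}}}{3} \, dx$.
$- 8 \sqrt{\pi}$

Start from the elementary integral
$$J(a) = \int_{-\infty}^{\infty} - \frac{e^{- a x^{2}}}{3} \, dx = - \frac{\sqrt{\pi}}{3 \sqrt{a}}.$$

Differentiating under the integral sign brings down a factor of $(-x^2)$:
$$\frac{dJ}{da} = \int_{-\infty}^{\infty} \frac{x^{2} e^{- a x^{2}}}{3} \, dx = \frac{\sqrt{\pi}}{6 a^{\frac{3}{2}}}.$$

Repeating twice in total — each differentiation brings down another $(-x^2)$ — gives
$$\frac{d^{2}J}{da^{2}} = \int_{-\infty}^{\infty} - \frac{x^{4} e^{- a x^{2}}}{3} \, dx = - \frac{\sqrt{\pi}}{4 a^{\frac{5}{2}}},$$
and the integrand here is exactly the target integrand, so $I = - \frac{\sqrt{\pi}}{4 a^{\frac{5}{2}}}$.

Setting $a = \frac{1}{4}$:
$$I = - 8 \sqrt{\pi}.$$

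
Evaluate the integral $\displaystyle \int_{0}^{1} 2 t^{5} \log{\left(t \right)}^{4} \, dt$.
$\frac{1}{162}$

Consider the simpler parametrised integral
$$J(a) = \int_{0}^{1} 2 t^{a} \, dt = \frac{2}{a + 1}.$$

Differentiating under the integral sign brings down a factor of $\ln t$:
$$\frac{dJ}{da} = \int_{0}^{1} 2 t^{a} \log{\left(t \right)} \, dt = - \frac{2}{\left(a + 1\right)^{2}}.$$

Repeating $4$ times in total — each differentiation brings down another $\ln t$ — gives
$$\frac{d^{4}J}{da^{4}} = \int_{0}^{1} 2 t^{a} \log{\left(t \right)}^{4} \, dt = \frac{48}{\left(a + 1\right)^{5}},$$
and the integrand here is exactly the target integrand, so $I = \frac{48}{\left(a + 1\right)^{5}}$.

Setting $a = 5$:
$$I = \frac{1}{162}.$$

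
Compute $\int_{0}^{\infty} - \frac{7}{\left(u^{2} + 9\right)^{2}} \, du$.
$- \frac{7 \pi}{108}$

Recall the elementary integral
$$J(a) = \int_{0}^{\infty} - \frac{7}{a^{2} + u^{2}} \, du = - \frac{7 \pi}{2 a}.$$

Differentiating under the integral sign with respect to $a$,
$$\frac{dJ}{da} = \int_{0}^{\infty} \frac{14 a}{\left(a^{2} + u^{2}\right)^{2}} \, du = \frac{7 \pi}{2 a^{2}},$$
so $\int_{0}^{\infty} - \frac{7}{\left(a^{2} + u^{2}\right)^{2}} \, du = - \frac{7 \pi}{4 a^{3}}$.

Setting $a = 3$:
$$I = - \frac{7 \pi}{108}.$$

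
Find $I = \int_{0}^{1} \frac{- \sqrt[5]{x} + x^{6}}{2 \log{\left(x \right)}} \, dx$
$- \log{\left(6 \right)} + \frac{\log{\left(210 \right)}}{2}$

Consider the one-parameter family: let $I(a) = \int_{0}^{1} \frac{- \sqrt[5]{x} + x^{a}}{2 \log{\left(x \right)}} \, dx$.

Since $\dfrac{\partial}{\partial a}\,x^{a} = x^{a} \ln x$, the $\ln x$ in the denominator cancels and
$$\frac{dI}{da} = \int_{0}^{1} \frac{1}{2} x^{a} \, dx = \frac{1}{2} \left[\frac{x^{a+1}}{a+1}\right]_0^1 = \frac{1}{2 \left(a + 1\right)}.$$

Integrating with respect to $a$ gives $I(a) = \log{\left(\frac{\sqrt{30} \sqrt{a + 1}}{6} \right)} + C$.

At $a = \frac{1}{5}$ the integrand is identically $0$, so $I(\frac{1}{5}) = 0$. The closed form gives $0$, hence $C = 0$.

Setting $a = 6$:
$$I = - \log{\left(6 \right)} + \frac{\log{\left(210 \right)}}{2}.$$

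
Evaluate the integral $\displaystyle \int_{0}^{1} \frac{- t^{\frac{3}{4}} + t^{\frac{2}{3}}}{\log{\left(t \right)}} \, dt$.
$\log{\left(\frac{20}{21} \right)}$

Replace the exponent $\frac{2}{3}$ by a parameter $a$: let $I(a) = \int_{0}^{1} \frac{- t^{\frac{3}{4}} + t^{a}}{\log{\left(t \right)}} \, dt$.

Since $\dfrac{\partial}{\partial a}\,t^{a} = t^{a} \ln t$, the $\ln t$ in the denominator cancels and
$$\frac{dI}{da} = \int_{0}^{1} t^{a} \, dt = \left[\frac{t^{a+1}}{a+1}\right]_0^1 = \frac{1}{a + 1}.$$

Integrating with respect to $a$ gives $I(a) = \log{\left(\frac{4 a}{7} + \frac{4}{7} \right)} + C$.

At $a = \frac{3}{4}$ the integrand is identically $0$, so $I(\frac{3}{4}) = 0$. The closed form gives $0$, hence $C = 0$.

Setting $a = \frac{2}{3}$:
$$I = \log{\left(\frac{20}{21} \right)}.$$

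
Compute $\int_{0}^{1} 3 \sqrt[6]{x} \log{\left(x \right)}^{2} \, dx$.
$\frac{1296}{343}$

Start from the elementary integral
$$J(a) = \int_{0}^{1} 3 x^{a} \, dx = \frac{3}{a + 1}.$$

Differentiating under the integral sign brings down a factor of $\ln x$:
$$\frac{dJ}{da} = \int_{0}^{1} 3 x^{a} \log{\left(x \right)} \, dx = - \frac{3}{\left(a + 1\right)^{2}}.$$

Repeating twice in total — each differentiation brings down another $\ln x$ — gives
$$\frac{d^{2}J}{da^{2}} = \int_{0}^{1} 3 x^{a} \log{\left(x \right)}^{2} \, dx = \frac{6}{\left(a + 1\right)^{3}},$$
and the integrand here is exactly the target integrand, so $I = \frac{6}{\left(a + 1\right)^{3}}$.

Setting $a = \frac{1}{6}$:
$$I = \frac{1296}{343}.$$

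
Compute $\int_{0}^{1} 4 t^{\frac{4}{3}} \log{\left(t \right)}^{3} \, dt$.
$- \frac{1944}{2401}$

Consider the simpler parametrised integral
$$J(a) = \int_{0}^{1} 4 t^{a} \, dt = \frac{4}{a + 1}.$$

Differentiating under the integral sign brings down a factor of $\ln t$:
$$\frac{dJ}{da} = \int_{0}^{1} 4 t^{a} \log{\left(t \right)} \, dt = - \frac{4}{\left(a + 1\right)^{2}}.$$

Repeating $3$ times in total — each differentiation brings down another $\ln t$ — gives
$$\frac{d^{3}J}{da^{3}} = \int_{0}^{1} 4 t^{a} \log{\left(t \right)}^{3} \, dt = - \frac{24}{\left(a + 1\right)^{4}},$$
and the integrand here is exactly the target integrand, so $I = - \frac{24}{\left(a + 1\right)^{4}}$.

Setting $a = \frac{4}{3}$:
$$I = - \frac{1944}{2401}.$$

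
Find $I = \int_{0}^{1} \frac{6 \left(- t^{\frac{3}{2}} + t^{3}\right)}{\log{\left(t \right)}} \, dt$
$\log{\left(\frac{262144}{15625} \right)}$

Replace the exponent $3$ by a parameter $a$: let $I(a) = \int_{0}^{1} \frac{6 \left(- t^{\frac{3}{2}} + t^{a}\right)}{\log{\left(t \right)}} \, dt$.

Since $\dfrac{\partial}{\partial a}\,t^{a} = t^{a} \ln t$, the $\ln t$ in the denominator cancels and
$$\frac{dI}{da} = \int_{0}^{1} 6 t^{a} \, dt = 6 \left[\frac{t^{a+1}}{a+1}\right]_0^1 = \frac{6}{a + 1}.$$

Integrating with respect to $a$ gives $I(a) = \log{\left(\frac{64 \left(a + 1\right)^{6}}{15625} \right)} + C$.

At $a = \frac{3}{2}$ the integrand is identically $0$, so $I(\frac{3}{2}) = 0$. The closed form gives $0$, hence $C = 0$.

Setting $a = 3$:
$$I = \log{\left(\frac{262144}{15625} \right)}.$$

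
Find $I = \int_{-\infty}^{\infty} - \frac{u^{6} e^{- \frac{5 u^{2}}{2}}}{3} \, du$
$- \frac{\sqrt{10} \sqrt{\pi}}{125}$

Start from the elementary integral
$$J(a) = \int_{-\infty}^{\infty} - \frac{e^{- a u^{2}}}{3} \, du = - \frac{\sqrt{\pi}}{3 \sqrt{a}}.$$

Differentiating under the integral sign brings down a factor of $(-u^2)$:
$$\frac{dJ}{da} = \int_{-\infty}^{\infty} \frac{u^{2} e^{- a u^{2}}}{3} \, du = \frac{\sqrt{\pi}}{6 a^{\frac{3}{2}}}.$$

Repeating $3$ times in total — each differentiation brings down another $(-u^2)$ — gives
$$\frac{d^{3}J}{da^{3}} = \int_{-\infty}^{\infty} \frac{u^{6} e^{- a u^{2}}}{3} \, du = \frac{5 \sqrt{\pi}}{8 a^{\frac{7}{2}}},$$
and the integrand here is $(-1)^{3}$ times the target integrand, so $I = (-1)^{3}\,\frac{d^{3}J}{da^{3}} = - \frac{5 \sqrt{\pi}}{8 a^{\frac{7}{2}}}$.

Setting $a = \frac{5}{2}$:
$$I = - \frac{\sqrt{10} \sqrt{\pi}}{125}.$$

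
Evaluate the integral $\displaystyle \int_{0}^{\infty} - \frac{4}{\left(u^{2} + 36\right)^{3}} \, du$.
$- \frac{\pi}{10368}$

Start from the standard arctangent integral
$$J(a) = \int_{0}^{\infty} - \frac{4}{a^{2} + u^{2}} \, du = - \frac{2 \pi}{a}.$$

Differentiating under the integral sign with respect to $a$,
$$\frac{dJ}{da} = \int_{0}^{\infty} \frac{8 a}{\left(a^{2} + u^{2}\right)^{2}} \, du = \frac{2 \pi}{a^{2}},$$
so $\int_{0}^{\infty} - \frac{4}{\left(a^{2} + u^{2}\right)^{2}} \, du = - \frac{\pi}{a^{3}}$.

Repeating — each differentiation of $1/(u^2+a^2)^j$ produces $-2ja/(u^2+a^2)^{j+1}$ — and dividing through by $-2ja$ at each step yields, after $2$ differentiations in total,
$$\int_{0}^{\infty} - \frac{4}{\left(a^{2} + u^{2}\right)^{3}} \, du = - \frac{3 \pi}{4 a^{5}}.$$

Setting $a = 6$:
$$I = - \frac{\pi}{10368}.$$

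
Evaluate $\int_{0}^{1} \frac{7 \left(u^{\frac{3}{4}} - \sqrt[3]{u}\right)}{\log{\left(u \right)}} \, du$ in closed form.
$\log{\left(\frac{1801088541}{268435456} \right)}$

Introduce a parameter $a$ in the exponent: let $I(a) = \int_{0}^{1} \frac{7 \left(- \sqrt[3]{u} + u^{a}\right)}{\log{\left(u \right)}} \, du$.

Since $\dfrac{\partial}{\partial a}\,u^{a} = u^{a} \ln u$, the $\ln u$ in the denominator cancels and
$$\frac{dI}{da} = \int_{0}^{1} 7 u^{a} \, du = 7 \left[\frac{u^{a+1}}{a+1}\right]_0^1 = \frac{7}{a + 1}.$$

Integrating with respect to $a$ gives $I(a) = \log{\left(\frac{2187 \left(a + 1\right)^{7}}{16384} \right)} + C$.

At $a = \frac{1}{3}$ the integrand is identically $0$, so $I(\frac{1}{3}) = 0$. The closed form gives $0$, hence $C = 0$.

Setting $a = \frac{3}{4}$:
$$I = \log{\left(\frac{1801088541}{268435456} \right)}.$$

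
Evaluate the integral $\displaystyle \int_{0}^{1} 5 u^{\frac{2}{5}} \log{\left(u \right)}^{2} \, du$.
$\frac{1250}{343}$

Consider the simpler parametrised integral
$$J(a) = \int_{0}^{1} 5 u^{a} \, du = \frac{5}{a + 1}.$$

Differentiating under the integral sign brings down a factor of $\ln u$:
$$\frac{dJ}{da} = \int_{0}^{1} 5 u^{a} \log{\left(u \right)} \, du = - \frac{5}{\left(a + 1\right)^{2}}.$$

Repeating twice in total — each differentiation brings down another $\ln u$ — gives
$$\frac{d^{2}J}{da^{2}} = \int_{0}^{1} 5 u^{a} \log{\left(u \right)}^{2} \, du = \frac{10}{\left(a + 1\right)^{3}},$$
and the integrand here is exactly the target integrand, so $I = \frac{10}{\left(a + 1\right)^{3}}$.

Setting $a = \frac{2}{5}$:
$$I = \frac{1250}{343}.$$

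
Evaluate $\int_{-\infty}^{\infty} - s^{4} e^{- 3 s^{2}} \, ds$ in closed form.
$- \frac{\sqrt{3} \sqrt{\pi}}{36}$

Start from the elementary integral
$$J(a) = \int_{-\infty}^{\infty} - e^{- a s^{2}} \, ds = - \frac{\sqrt{\pi}}{\sqrt{a}}.$$

Differentiating under the integral sign brings down a factor of $(-s^2)$:
$$\frac{dJ}{da} = \int_{-\infty}^{\infty} s^{2} e^{- a s^{2}} \, ds = \frac{\sqrt{\pi}}{2 a^{\frac{3}{2}}}.$$

Repeating twice in total — each differentiation brings down another $(-s^2)$ — gives
$$\frac{d^{2}J}{da^{2}} = \int_{-\infty}^{\infty} - s^{4} e^{- a s^{2}} \, ds = - \frac{3 \sqrt{\pi}}{4 a^{\frac{5}{2}}},$$
and the integrand here is exactly the target integrand, so $I = - \frac{3 \sqrt{\pi}}{4 a^{\frac{5}{2}}}$.

Setting $a = 3$:
$$I = - \frac{\sqrt{3} \sqrt{\pi}}{36}.$$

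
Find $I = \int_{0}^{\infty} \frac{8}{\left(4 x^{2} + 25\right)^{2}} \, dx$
$\frac{\pi}{125}$

Recall the elementary integral
$$J(a) = \int_{0}^{\infty} \frac{1}{2 \left(a^{2} + x^{2}\right)} \, dx = \frac{\pi}{4 a}.$$

Differentiating under the integral sign with respect to $a$,
$$\frac{dJ}{da} = \int_{0}^{\infty} - \frac{a}{\left(a^{2} + x^{2}\right)^{2}} \, dx = - \frac{\pi}{4 a^{2}},$$
so $\int_{0}^{\infty} \frac{1}{2 \left(a^{2} + x^{2}\right)^{2}} \, dx = \frac{\pi}{8 a^{3}}$.

Setting $a = \frac{5}{2}$:
$$I = \frac{\pi}{125}.$$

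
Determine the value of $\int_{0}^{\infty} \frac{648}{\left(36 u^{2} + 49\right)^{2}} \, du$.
$\frac{27 \pi}{343}$

Start from the standard arctangent integral
$$J(a) = \int_{0}^{\infty} \frac{1}{2 \left(a^{2} + u^{2}\right)} \, du = \frac{\pi}{4 a}.$$

Differentiating under the integral sign with respect to $a$,
$$\frac{dJ}{da} = \int_{0}^{\infty} - \frac{a}{\left(a^{2} + u^{2}\right)^{2}} \, du = - \frac{\pi}{4 a^{2}},$$
so $\int_{0}^{\infty} \frac{1}{2 \left(a^{2} + u^{2}\right)^{2}} \, du = \frac{\pi}{8 a^{3}}$.

Setting $a = \frac{7}{6}$:
$$I = \frac{27 \pi}{343}.$$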